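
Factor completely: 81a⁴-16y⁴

(3a+2y)(3a-2y)(9a²+4y²)

Write as (9a²)² − (4y²)², then factor 9a²-4y² once more.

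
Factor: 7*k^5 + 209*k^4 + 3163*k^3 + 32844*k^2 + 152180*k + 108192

Trying the rational-root candidates, k = -14 is a root, so (k + 14) is a factor; dividing leaves 7*k^4 + 111*k^3 + 1609*k^2 + 10318*k + 7728.
Continuing, k = -8 is a root, so (k + 8) divides it; the quotient is 7*k^3 + 55*k^2 + 1169*k + 966.
Continuing, k = -6/7 is a root, giving the factor (7*k + 6) and quotient k^2 + 7*k + 161.
The quadratic k^2 + 7*k + 161 has discriminant -595 < 0 and is irreducible over ℤ.

(7*k + 6)*(k + 14)*(k + 8)*(k^2 + 7*k + 161)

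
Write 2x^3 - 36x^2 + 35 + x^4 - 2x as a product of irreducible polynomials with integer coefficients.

(x + 1)(x + 7)(x - 1)(x - 5)

Trying the rational-root candidates, x = -1 is a root, so (x + 1) divides it; the quotient is x^3 + x^2 - 37x + 35.
Next, x = 5 is a root, so (x - 5) is a factor; dividing leaves x^2 + 6x - 7.
The remaining quadratic factors as (x + 7)(x - 1).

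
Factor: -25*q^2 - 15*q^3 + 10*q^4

Pull out the common factor 5*q^2, then factor the remaining trinomial.

5*q^2*(2*q - 5)*(q + 1)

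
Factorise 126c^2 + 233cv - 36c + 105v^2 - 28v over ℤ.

(14c + 15v - 4)(9c + 7v)

Group: 14c(9c + 7v) + (15v - 4)(9c + 7v); both groups contain (9c + 7v).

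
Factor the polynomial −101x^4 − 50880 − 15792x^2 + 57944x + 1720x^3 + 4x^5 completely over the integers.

(4x − 5)(x − 6)(x − 8)(x^2 − 10x + 212)

Among the possible rational roots, x = 5/4 is a root, so (4x − 5) is a factor; dividing leaves x^4 − 24x^3 + 400x^2 − 3448x + 10176.
Next, x = 6 is a root, giving the factor (x − 6) and quotient x^3 − 18x^2 + 292x − 1696.
Next, x = 8 is a root, giving the factor (x − 8) and quotient x^2 − 10x + 212.
The quadratic x^2 − 10x + 212 has discriminant −748 < 0 and is irreducible over ℤ.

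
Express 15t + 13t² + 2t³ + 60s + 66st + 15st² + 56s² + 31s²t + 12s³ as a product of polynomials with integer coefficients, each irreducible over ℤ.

(3s + t + 5)(4s + t)(s + 2t + 3)

Group: 4s(3s² + 7st + 14s + 2t² + 13t + 15) + t(3s² + 7st + 14s + 2t² + 13t + 15); both groups contain (3s² + 7st + 14s + 2t² + 13t + 15), so (4s + t) is a factor with cofactor 3s² + 7st + 14s + 2t² + 13t + 15.
The cofactor groups again: 3s² + 7st + 14s + 2t² + 13t + 15 = s(3s + t + 5) + (2t + 3)(3s + t + 5); both groups contain (3s + t + 5), giving (s + 2t + 3)(3s + t + 5).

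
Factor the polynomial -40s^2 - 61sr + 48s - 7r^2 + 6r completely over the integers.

-(5s + 7r - 6)(8s + r)

Group: -8s(5s + 7r - 6) - r(5s + 7r - 6); both groups contain (5s + 7r - 6).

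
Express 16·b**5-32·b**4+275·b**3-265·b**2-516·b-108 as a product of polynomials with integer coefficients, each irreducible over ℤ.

(4·b+1)·(4·b+3)·(b-2)·(b**2-b+18)

Among the possible rational roots, b = -1/4 is a root, so (4·b+1) divides it; the quotient is 4·b**4-9·b**3+71·b**2-84·b-108.
Then b = 2 is a root, so (b-2) divides it; the quotient is 4·b**3-b**2+69·b+54.
Next, b = -3/4 is a root, giving the factor (4·b+3) and quotient b**2-b+18.
The quadratic b**2-b+18 has discriminant -71 < 0 and is irreducible over ℤ.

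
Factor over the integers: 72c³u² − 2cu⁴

Factor out 2cu², leaving 36c² − u², which is a difference of two squares.

2cu²(6c + u)(6c − u)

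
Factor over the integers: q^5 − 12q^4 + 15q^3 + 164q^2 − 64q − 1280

(q − 4)(q − 5)(q − 8)(q^2 + 5q + 8)

Testing divisors of the constant over divisors of the leading coefficient, q = 8 is a root, giving the factor (q − 8) and quotient q^4 − 4q^3 − 17q^2 + 28q + 160.
Then q = 4 is a root, giving the factor (q − 4) and quotient q^3 − 17q − 40.
Next, q = 5 is a root, so (q − 5) is a factor; dividing leaves q^2 + 5q + 8.
The quadratic q^2 + 5q + 8 has discriminant −7 < 0 and is irreducible over ℤ.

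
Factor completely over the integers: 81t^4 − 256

Write as (9t^2)² − (16)², then factor 9t^2 − 16 once more.

(3t + 4)(3t − 4)(9t^2 + 16)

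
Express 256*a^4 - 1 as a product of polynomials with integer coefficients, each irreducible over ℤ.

(4*a + 1)*(4*a - 1)*(16*a^2 + 1)

Difference of squares twice: with A = 4*a and B = 1, A⁴ − B⁴ = (A² − B²)(A² + B²), and A² − B² factors again.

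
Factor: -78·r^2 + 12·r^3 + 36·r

Pull out the common factor 6·r, then factor the remaining trinomial.

6·r·(2·r - 1)·(r - 6)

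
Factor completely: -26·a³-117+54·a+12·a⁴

Group as (12·a⁴+54·a) + (-26·a³-117) = 6·a·(2·a³+9) - 13·(2·a³+9).
Both groups share the factor (2·a³+9).

(6·a-13)·(2·a³+9)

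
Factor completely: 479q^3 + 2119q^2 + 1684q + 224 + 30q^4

Testing divisors of the constant over divisors of the leading coefficient, q = -1/6 is a root, so (6q + 1) divides it; the quotient is 5q^3 + 79q^2 + 340q + 224.
Next, q = -8 is a root, giving the factor (q + 8) and quotient 5q^2 + 39q + 28.
The remaining quadratic factors as (5q + 4)(q + 7).

(5q + 4)(6q + 1)(q + 7)(q + 8)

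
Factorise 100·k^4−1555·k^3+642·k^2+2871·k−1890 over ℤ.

(4·k−3)·(5·k+7)·(5·k−6)·(k−15)

By the rational root theorem, k = 6/5 is a root, giving the factor (5·k−6) and quotient 20·k^3−287·k^2−216·k+315.
Next, k = −7/5 is a root, so (5·k+7) divides it; the quotient is 4·k^2−63·k+45.
The remaining quadratic factors as (4·k−3)(k−15).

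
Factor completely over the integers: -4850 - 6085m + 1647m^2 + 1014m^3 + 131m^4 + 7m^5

Testing divisors of the constant over divisors of the leading coefficient, m = -5/7 is a root, so (7m + 5) divides it; the quotient is m^4 + 18m^3 + 132m^2 + 141m - 970.
Next, m = 2 is a root, so (m - 2) is a factor; dividing leaves m^3 + 20m^2 + 172m + 485.
Next, m = -5 is a root, giving the factor (m + 5) and quotient m^2 + 15m + 97.
The quadratic m^2 + 15m + 97 has discriminant -163 < 0 and is irreducible over ℤ.

(7m + 5)(m + 5)(m - 2)(m^2 + 15m + 97)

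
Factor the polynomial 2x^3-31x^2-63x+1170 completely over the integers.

Trying the rational-root candidates, x = 13/2 is a root, giving the factor (2x-13) and quotient x^2-9x-90.
The remaining quadratic factors as (x+6)(x-15).

(2x-13)(x+6)(x-15)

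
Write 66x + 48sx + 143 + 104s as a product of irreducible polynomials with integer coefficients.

Group as (48sx + 104s) + (66x + 143) = 8s(6x + 13) + 11(6x + 13).
Both groups share the factor (6x + 13).

(6x + 13)(8s + 11)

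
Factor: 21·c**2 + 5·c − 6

Need a pair with product 21·(−6) = −126 and sum 5: that's −9 and 14.
Split the middle term: 21·c**2 − 9·c + 14·c − 6 = 3·c·(7·c − 3) + 2·(7·c − 3).

(3·c + 2)·(7·c − 3)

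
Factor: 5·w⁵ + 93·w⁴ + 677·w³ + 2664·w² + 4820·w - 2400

(5·w - 2)·(w + 6)·(w + 8)·(w² + 5·w + 25)

By the rational root theorem, w = -8 is a root, giving the factor (w + 8) and quotient 5·w⁴ + 53·w³ + 253·w² + 640·w - 300.
Continuing, w = 2/5 is a root, giving the factor (5·w - 2) and quotient w³ + 11·w² + 55·w + 150.
Then w = -6 is a root, so (w + 6) is a factor; dividing leaves w² + 5·w + 25.
The quadratic w² + 5·w + 25 has discriminant -75 < 0 and is irreducible over ℤ.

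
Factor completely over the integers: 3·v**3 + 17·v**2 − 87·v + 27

By the rational root theorem, v = 3 is a root, so (v − 3) divides it; the quotient is 3·v**2 + 26·v − 9.
The remaining quadratic factors as (3·v − 1)(v + 9).

(3·v − 1)·(v + 9)·(v − 3)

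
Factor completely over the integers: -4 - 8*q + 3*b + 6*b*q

Group as (6*b*q + 3*b) + (-8*q - 4) = 3*b*(2*q + 1) - 4*(2*q + 1).
Both groups share the factor (2*q + 1).

(2*q + 1)*(3*b - 4)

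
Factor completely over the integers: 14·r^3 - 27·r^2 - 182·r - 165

(2·r + 3)·(7·r + 11)·(r - 5)

Testing divisors of the constant over divisors of the leading coefficient, r = -11/7 is a root, giving the factor (7·r + 11) and quotient 2·r^2 - 7·r - 15.
The remaining quadratic factors as (2·r + 3)(r - 5).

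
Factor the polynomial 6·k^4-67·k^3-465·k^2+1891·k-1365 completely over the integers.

(6·k-13)·(k+7)·(k-1)·(k-15)

Testing divisors of the constant over divisors of the leading coefficient, k = 1 is a root, so (k-1) is a factor; dividing leaves 6·k^3-61·k^2-526·k+1365.
Then k = 13/6 is a root, so (6·k-13) is a factor; dividing leaves k^2-8·k-105.
The remaining quadratic factors as (k-15)(k+7).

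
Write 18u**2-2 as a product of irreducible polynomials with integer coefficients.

Pull out the common factor 2; 9u**2-1 is a difference of squares.

2(3u+1)(3u-1)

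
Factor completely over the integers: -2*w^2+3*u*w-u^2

-(u-2*w)*(u-w)

Group: -u*(u-2*w) + w*(u-2*w); both groups contain (u-2*w).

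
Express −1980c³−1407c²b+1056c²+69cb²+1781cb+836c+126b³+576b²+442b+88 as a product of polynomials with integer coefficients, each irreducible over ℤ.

−(11c−3b−11)(15c+6b+2)(12c+7b+4)

Group: 11c(−180c²−177cb−84c−42b²−38b−8) + (−3b−11)(−180c²−177cb−84c−42b²−38b−8); both groups contain (−180c²−177cb−84c−42b²−38b−8), so (11c−3b−11) is a factor with cofactor −180c²−177cb−84c−42b²−38b−8.
The cofactor groups again: −180c²−177cb−84c−42b²−38b−8 = −12c(15c+6b+2) + (−7b−4)(15c+6b+2); both groups contain (15c+6b+2), giving −(12c+7b+4)(15c+6b+2).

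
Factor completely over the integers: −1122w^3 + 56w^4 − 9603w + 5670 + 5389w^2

(2w − 5)(4w − 9)(7w − 9)(w − 14)

Testing divisors of the constant over divisors of the leading coefficient, w = 9/7 is a root, so (7w − 9) divides it; the quotient is 8w^3 − 150w^2 + 577w − 630.
Continuing, w = 5/2 is a root, so (2w − 5) divides it; the quotient is 4w^2 − 65w + 126.
The remaining quadratic factors as (w − 14)(4w − 9).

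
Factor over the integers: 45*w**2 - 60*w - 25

Pull out the common factor 5, then factor the remaining trinomial.

5*(3*w + 1)*(3*w - 5)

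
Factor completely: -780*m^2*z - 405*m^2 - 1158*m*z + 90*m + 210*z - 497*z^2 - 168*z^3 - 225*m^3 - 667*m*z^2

-(15*m + 8*z - 3)*(3*m + 7*z)*(5*m + 3*z + 10)

Group: 15*m*(-15*m^2 - 44*m*z - 30*m - 21*z^2 - 70*z) + (8*z - 3)*(-15*m^2 - 44*m*z - 30*m - 21*z^2 - 70*z); both groups contain (-15*m^2 - 44*m*z - 30*m - 21*z^2 - 70*z), so (15*m + 8*z - 3) is a factor with cofactor -15*m^2 - 44*m*z - 30*m - 21*z^2 - 70*z.
The cofactor groups again: -15*m^2 - 44*m*z - 30*m - 21*z^2 - 70*z = -3*m*(5*m + 3*z + 10) - 7*z*(5*m + 3*z + 10); both groups contain (5*m + 3*z + 10), giving -(3*m + 7*z)*(5*m + 3*z + 10).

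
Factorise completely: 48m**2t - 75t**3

3t(4m + 5t)(4m - 5t)

Every term has a factor of 3t. Then 16m**2 - 25t**2 = (4m)² − (5t)².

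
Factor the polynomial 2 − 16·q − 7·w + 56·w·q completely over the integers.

Group as (56·w·q − 7·w) + (−16·q + 2) = 7·w·(8·q − 1) − 2·(8·q − 1).
Both groups share the factor (8·q − 1).

(7·w − 2)·(8·q − 1)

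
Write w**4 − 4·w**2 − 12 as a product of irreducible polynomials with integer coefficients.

Substitute u = w**2 to get a quadratic in u, then factor.
w**2 + 2 is irreducible over ℤ (always positive, so no real roots).
w**2 − 6 is irreducible over ℤ (6 is not a perfect square).

(w**2 + 2)·(w**2 − 6)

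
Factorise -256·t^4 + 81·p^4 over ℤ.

(3·p + 4·t)·(3·p - 4·t)·(9·p^2 + 16·t^2)

Difference of squares twice: with A = 3·p and B = 4·t, A⁴ − B⁴ = (A² − B²)(A² + B²), and A² − B² factors again.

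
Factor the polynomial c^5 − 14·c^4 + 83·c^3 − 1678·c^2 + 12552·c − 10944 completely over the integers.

(c − 1)·(c − 12)·(c − 8)·(c^2 + 7·c + 114)

Among the possible rational roots, c = 1 is a root, so (c − 1) divides it; the quotient is c^4 − 13·c^3 + 70·c^2 − 1608·c + 10944.
Then c = 12 is a root, so (c − 12) is a factor; dividing leaves c^3 − c^2 + 58·c − 912.
Continuing, c = 8 is a root, so (c − 8) is a factor; dividing leaves c^2 + 7·c + 114.
The quadratic c^2 + 7·c + 114 has discriminant −407 < 0 and is irreducible over ℤ.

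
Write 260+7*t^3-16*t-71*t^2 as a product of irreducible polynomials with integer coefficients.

Trying the rational-root candidates, t = 10 is a root, so (t-10) is a factor; dividing leaves 7*t^2-t-26.
The remaining quadratic factors as (t-2)(7*t+13).

(7*t+13)*(t-10)*(t-2)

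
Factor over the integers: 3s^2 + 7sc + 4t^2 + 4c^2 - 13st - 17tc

Group: s(3s - t + 4c) + (-4t + c)(3s - t + 4c); both groups contain (3s - t + 4c).

(3s - t + 4c)(s - 4t + c)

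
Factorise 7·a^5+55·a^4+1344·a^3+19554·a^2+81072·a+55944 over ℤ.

By the rational root theorem, a = -7 is a root, giving the factor (a+7) and quotient 7·a^4+6·a^3+1302·a^2+10440·a+7992.
Next, a = -6 is a root, so (a+6) is a factor; dividing leaves 7·a^3-36·a^2+1518·a+1332.
Then a = -6/7 is a root, giving the factor (7·a+6) and quotient a^2-6·a+222.
The quadratic a^2-6·a+222 has discriminant -852 < 0 and is irreducible over ℤ.

(7·a+6)·(a+6)·(a+7)·(a^2-6·a+222)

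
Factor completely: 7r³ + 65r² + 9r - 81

Among the possible rational roots, r = -9 is a root, so (r + 9) is a factor; dividing leaves 7r² + 2r - 9.
The remaining quadratic factors as (r - 1)(7r + 9).

(7r + 9)(r + 9)(r - 1)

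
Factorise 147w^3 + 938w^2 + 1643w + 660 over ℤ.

(3w + 11)(7w + 15)(7w + 4)

By the rational root theorem, w = −11/3 is a root, so (3w + 11) divides it; the quotient is 49w^2 + 133w + 60.
The remaining quadratic factors as (7w + 4)(7w + 15).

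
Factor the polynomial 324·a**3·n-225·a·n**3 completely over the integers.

9·a·n·(6·a+5·n)·(6·a-5·n)

Pull out the common factor 9·a·n; 36·a**2-25·n**2 is a difference of squares.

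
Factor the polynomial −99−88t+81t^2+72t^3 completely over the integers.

(8t+9)(9t^2−11)

Group as (72t^3−88t) + (81t^2−99) = 8t(9t^2−11) + 9(9t^2−11).
Both groups share the factor (9t^2−11).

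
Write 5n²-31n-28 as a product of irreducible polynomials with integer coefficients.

(5n+4)(n-7)

Need a pair with product 5·(-28) = -140 and sum -31: that's -35 and 4.
Split the middle term: 5n²-35n + 4n-28 = 5n(n-7) + 4(n-7).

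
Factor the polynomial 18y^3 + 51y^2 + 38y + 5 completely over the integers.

Among the possible rational roots, y = -5/3 is a root, so (3y + 5) is a factor; dividing leaves 6y^2 + 7y + 1.
The remaining quadratic factors as (6y + 1)(y + 1).

(3y + 5)(6y + 1)(y + 1)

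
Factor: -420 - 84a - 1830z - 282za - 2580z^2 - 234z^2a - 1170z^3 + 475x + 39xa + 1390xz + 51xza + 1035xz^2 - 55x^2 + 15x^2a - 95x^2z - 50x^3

-(10x - 15z - 3a - 15)(5x - 13z - 7)(x + 6z + 4)

Group: 10x(-5x^2 - 17xz - 13x + 78z^2 + 94z + 28) + (-15z - 3a - 15)(-5x^2 - 17xz - 13x + 78z^2 + 94z + 28); both groups contain (-5x^2 - 17xz - 13x + 78z^2 + 94z + 28), so (10x - 15z - 3a - 15) is a factor with cofactor -5x^2 - 17xz - 13x + 78z^2 + 94z + 28.
The cofactor groups again: -5x^2 - 17xz - 13x + 78z^2 + 94z + 28 = -5x(x + 6z + 4) + (13z + 7)(x + 6z + 4); both groups contain (x + 6z + 4), giving -(5x - 13z - 7)(x + 6z + 4).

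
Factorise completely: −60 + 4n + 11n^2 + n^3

(n + 10)(n + 3)(n − 2)

Among the possible rational roots, n = −10 is a root, so (n + 10) divides it; the quotient is n^2 + n − 6.
The remaining quadratic factors as (n + 3)(n − 2).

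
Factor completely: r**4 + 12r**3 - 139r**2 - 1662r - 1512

Among the possible rational roots, r = -14 is a root, so (r + 14) divides it; the quotient is r**3 - 2r**2 - 111r - 108.
Next, r = -9 is a root, so (r + 9) is a factor; dividing leaves r**2 - 11r - 12.
The remaining quadratic factors as (r + 1)(r - 12).

(r + 1)(r + 14)(r + 9)(r - 12)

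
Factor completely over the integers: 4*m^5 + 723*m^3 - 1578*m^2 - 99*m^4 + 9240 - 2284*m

(4*m - 15)*(m + 2)*(m - 14)*(m^2 - 9*m + 22)

By the rational root theorem, m = 15/4 is a root, so (4*m - 15) divides it; the quotient is m^4 - 21*m^3 + 102*m^2 - 12*m - 616.
Continuing, m = -2 is a root, so (m + 2) divides it; the quotient is m^3 - 23*m^2 + 148*m - 308.
Continuing, m = 14 is a root, so (m - 14) divides it; the quotient is m^2 - 9*m + 22.
The quadratic m^2 - 9*m + 22 has discriminant -7 < 0 and is irreducible over ℤ.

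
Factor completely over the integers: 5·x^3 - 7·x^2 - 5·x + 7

(5·x - 7)·(x + 1)·(x - 1)

By the rational root theorem, x = 7/5 is a root, so (5·x - 7) is a factor; dividing leaves x^2 - 1.
The remaining quadratic factors as (x + 1)(x - 1).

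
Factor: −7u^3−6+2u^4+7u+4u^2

(2u−3)(u+1)(u−1)(u−2)

Trying the rational-root candidates, u = −1 is a root, so (u+1) divides it; the quotient is 2u^3−9u^2+13u−6.
Continuing, u = 2 is a root, giving the factor (u−2) and quotient 2u^2−5u+3.
The remaining quadratic factors as (u−1)(2u−3).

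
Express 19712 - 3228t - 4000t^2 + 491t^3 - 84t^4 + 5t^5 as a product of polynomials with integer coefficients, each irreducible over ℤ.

Testing divisors of the constant over divisors of the leading coefficient, t = 2 is a root, giving the factor (t - 2) and quotient 5t^4 - 74t^3 + 343t^2 - 3314t - 9856.
Then t = 14 is a root, so (t - 14) divides it; the quotient is 5t^3 - 4t^2 + 287t + 704.
Continuing, t = -11/5 is a root, giving the factor (5t + 11) and quotient t^2 - 3t + 64.
The quadratic t^2 - 3t + 64 has discriminant -247 < 0 and is irreducible over ℤ.

(5t + 11)(t - 14)(t - 2)(t^2 - 3t + 64)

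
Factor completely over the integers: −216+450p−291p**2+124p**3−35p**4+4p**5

Trying the rational-root candidates, p = 3 is a root, so (p−3) is a factor; dividing leaves 4p**4−23p**3+55p**2−126p+72.
Next, p = 4 is a root, so (p−4) is a factor; dividing leaves 4p**3−7p**2+27p−18.
Then p = 3/4 is a root, so (4p−3) is a factor; dividing leaves p**2−p+6.
The quadratic p**2−p+6 has discriminant −23 < 0 and is irreducible over ℤ.

(4p−3)(p−3)(p−4)(p**2−p+6)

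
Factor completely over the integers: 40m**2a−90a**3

Factor out 10a, leaving 4m**2−9a**2, which is a difference of two squares.

10a(2m−3a)(2m+3a)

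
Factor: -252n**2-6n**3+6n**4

Pull out the common factor 6n**2, then factor the remaining trinomial.

6n**2(n+6)(n-7)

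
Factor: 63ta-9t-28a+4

Group as (63ta-9t) + (-28a+4) = 9t(7a-1) - 4(7a-1).
Both groups share the factor (7a-1).

(7a-1)(9t-4)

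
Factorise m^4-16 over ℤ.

(m)⁴ − (2)⁴ = ((m)² − (2)²)((m)² + (2)²); the first factor splits again, the second (m^2+4) is irreducible.

(m+2)*(m-2)*(m^2+4)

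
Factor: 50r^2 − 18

2(5r + 3)(5r − 3)

Pull out the common factor 2; 25r^2 − 9 is a difference of squares.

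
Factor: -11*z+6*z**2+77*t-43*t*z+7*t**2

(7*t-z)*(t-6*z+11)

Group: 7*t*(t-6*z+11) - z*(t-6*z+11); both groups contain (t-6*z+11).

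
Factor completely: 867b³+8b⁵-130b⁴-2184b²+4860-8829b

Trying the rational-root candidates, b = -9/4 is a root, so (4b+9) is a factor; dividing leaves 2b⁴-37b³+300b²-1221b+540.
Next, b = 1/2 is a root, so (2b-1) divides it; the quotient is b³-18b²+141b-540.
Next, b = 9 is a root, so (b-9) is a factor; dividing leaves b²-9b+60.
The quadratic b²-9b+60 has discriminant -159 < 0 and is irreducible over ℤ.

(2b-1)(4b+9)(b-9)(b²-9b+60)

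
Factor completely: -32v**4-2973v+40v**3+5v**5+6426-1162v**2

By the rational root theorem, v = 9 is a root, so (v-9) is a factor; dividing leaves 5v**4+13v**3+157v**2+251v-714.
Continuing, v = 7/5 is a root, so (5v-7) divides it; the quotient is v**3+4v**2+37v+102.
Then v = -3 is a root, so (v+3) is a factor; dividing leaves v**2+v+34.
The quadratic v**2+v+34 has discriminant -135 < 0 and is irreducible over ℤ.

(5v-7)(v+3)(v-9)(v**2+v+34)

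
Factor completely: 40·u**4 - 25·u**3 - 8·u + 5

Group as (40·u**4 - 8·u) + (-25·u**3 + 5) = 8·u·(5·u**3 - 1) - 5·(5·u**3 - 1).
Both groups share the factor (5·u**3 - 1).

(8·u - 5)·(5·u**3 - 1)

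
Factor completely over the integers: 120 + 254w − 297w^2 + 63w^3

(3w + 1)(3w − 10)(7w − 12)

Trying the rational-root candidates, w = 12/7 is a root, so (7w − 12) is a factor; dividing leaves 9w^2 − 27w − 10.
The remaining quadratic factors as (3w − 10)(3w + 1).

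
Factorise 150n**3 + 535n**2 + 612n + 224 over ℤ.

(5n + 4)(5n + 8)(6n + 7)

Testing divisors of the constant over divisors of the leading coefficient, n = -8/5 is a root, giving the factor (5n + 8) and quotient 30n**2 + 59n + 28.
The remaining quadratic factors as (5n + 4)(6n + 7).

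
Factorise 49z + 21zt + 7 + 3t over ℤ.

(3t + 7)(7z + 1)

Group as (21zt + 49z) + (3t + 7) = 7z(3t + 7) + (3t + 7).
Both groups share the factor (3t + 7).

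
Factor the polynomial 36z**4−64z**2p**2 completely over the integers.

4z**2(3z−4p)(3z+4p)

Factor out 4z**2, leaving 9z**2−16p**2, which is a difference of two squares.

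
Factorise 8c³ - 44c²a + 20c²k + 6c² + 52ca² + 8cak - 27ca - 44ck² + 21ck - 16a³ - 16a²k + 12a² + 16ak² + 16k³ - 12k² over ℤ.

(4c - 4a - 4k + 3)(c - 4a + 4k)(2c - a - k)

Group: c(8c² - 12ca - 12ck + 6c + 4a² + 8ak - 3a + 4k² - 3k) + (-4a + 4k)(8c² - 12ca - 12ck + 6c + 4a² + 8ak - 3a + 4k² - 3k); both groups contain (8c² - 12ca - 12ck + 6c + 4a² + 8ak - 3a + 4k² - 3k), so (c - 4a + 4k) is a factor with cofactor 8c² - 12ca - 12ck + 6c + 4a² + 8ak - 3a + 4k² - 3k.
The cofactor groups again: 8c² - 12ca - 12ck + 6c + 4a² + 8ak - 3a + 4k² - 3k = 2c(4c - 4a - 4k + 3) + (-a - k)(4c - 4a - 4k + 3); both groups contain (4c - 4a - 4k + 3), giving (2c - a - k)(4c - 4a - 4k + 3).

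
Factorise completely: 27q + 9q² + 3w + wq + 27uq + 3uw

Group: w(3u + q + 3) + 9q(3u + q + 3); both groups contain (3u + q + 3).

(w + 9q)(3u + q + 3)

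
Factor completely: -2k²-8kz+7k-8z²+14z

-(2k+4z-7)(k+2z)

Group: -2k(k+2z) + (-4z+7)(k+2z); both groups contain (k+2z).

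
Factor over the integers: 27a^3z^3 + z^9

z^3(3a + z^2)(9a^2 - 3az^2 + z^4)

Every term has a factor of z^3; factoring it out leaves 27a^3 + z^6.
Recognize a sum of cubes with the parts z^2 and 3a.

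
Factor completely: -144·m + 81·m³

Every term has a factor of 9·m. Then 9·m² - 16 = (3·m)² − (4)².

9·m·(3·m + 4)·(3·m - 4)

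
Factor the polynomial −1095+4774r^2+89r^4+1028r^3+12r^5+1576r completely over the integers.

Testing divisors of the constant over divisors of the leading coefficient, r = −3/4 is a root, so (4r+3) is a factor; dividing leaves 3r^4+20r^3+242r^2+1012r−365.
Next, r = −5 is a root, giving the factor (r+5) and quotient 3r^3+5r^2+217r−73.
Then r = 1/3 is a root, giving the factor (3r−1) and quotient r^2+2r+73.
The quadratic r^2+2r+73 has discriminant −288 < 0 and is irreducible over ℤ.

(3r−1)(4r+3)(r+5)(r^2+2r+73)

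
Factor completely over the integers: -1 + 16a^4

Difference of squares twice: with A = 2a and B = 1, A⁴ − B⁴ = (A² − B²)(A² + B²), and A² − B² factors again.

(2a + 1)(2a - 1)(4a^2 + 1)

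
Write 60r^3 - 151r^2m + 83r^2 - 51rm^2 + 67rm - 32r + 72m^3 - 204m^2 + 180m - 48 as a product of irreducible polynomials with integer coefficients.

Group: 5r(12r^2 - 23rm + 7r - 24m^2 + 36m - 12) + (-3m + 4)(12r^2 - 23rm + 7r - 24m^2 + 36m - 12); both groups contain (12r^2 - 23rm + 7r - 24m^2 + 36m - 12), so (5r - 3m + 4) is a factor with cofactor 12r^2 - 23rm + 7r - 24m^2 + 36m - 12.
The cofactor groups again: 12r^2 - 23rm + 7r - 24m^2 + 36m - 12 = 4r(3r - 8m + 4) + (3m - 3)(3r - 8m + 4); both groups contain (3r - 8m + 4), giving (4r + 3m - 3)(3r - 8m + 4).

(5r - 3m + 4)(3r - 8m + 4)(4r + 3m - 3)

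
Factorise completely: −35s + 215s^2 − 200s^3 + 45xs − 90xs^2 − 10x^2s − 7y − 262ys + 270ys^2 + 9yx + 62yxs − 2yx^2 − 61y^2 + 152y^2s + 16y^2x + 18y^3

(9y − x − 5s + 1)(y + 5s)(2y + 2x + 8s − 7)

Group: y(18y^2 + 16yx + 62ys − 61y − 2x^2 − 18xs + 9x − 40s^2 + 43s − 7) + 5s(18y^2 + 16yx + 62ys − 61y − 2x^2 − 18xs + 9x − 40s^2 + 43s − 7); both groups contain (18y^2 + 16yx + 62ys − 61y − 2x^2 − 18xs + 9x − 40s^2 + 43s − 7), so (y + 5s) is a factor with cofactor 18y^2 + 16yx + 62ys − 61y − 2x^2 − 18xs + 9x − 40s^2 + 43s − 7.
The cofactor groups again: 18y^2 + 16yx + 62ys − 61y − 2x^2 − 18xs + 9x − 40s^2 + 43s − 7 = 9y(2y + 2x + 8s − 7) + (−x − 5s + 1)(2y + 2x + 8s − 7); both groups contain (2y + 2x + 8s − 7), giving (9y − x − 5s + 1)(2y + 2x + 8s − 7).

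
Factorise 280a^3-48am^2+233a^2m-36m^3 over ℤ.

(5a-2m)(7a+6m)(8a+3m)

Group: 8a(35a^2+16am-12m^2) + 3m(35a^2+16am-12m^2); both groups contain (35a^2+16am-12m^2), so (8a+3m) is a factor with cofactor 35a^2+16am-12m^2.
The cofactor groups again: 35a^2+16am-12m^2 = 5a(7a+6m) - 2m(7a+6m); both groups contain (7a+6m), giving (5a-2m)(7a+6m).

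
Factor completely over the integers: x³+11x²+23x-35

(x+5)(x+7)(x-1)

Trying the rational-root candidates, x = 1 is a root, so (x-1) divides it; the quotient is x²+12x+35.
The remaining quadratic factors as (x+5)(x+7).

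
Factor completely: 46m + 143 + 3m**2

Need a pair with product 3·143 = 429 and sum 46: that's 33 and 13.
Split the middle term: 3m**2 + 33m + 13m + 143 = 3m(m + 11) + 13(m + 11).

(3m + 13)(m + 11)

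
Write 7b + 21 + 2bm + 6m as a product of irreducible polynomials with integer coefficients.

Group as (2bm + 7b) + (6m + 21) = b(2m + 7) + 3(2m + 7).
Both groups share the factor (2m + 7).

(2m + 7)(b + 3)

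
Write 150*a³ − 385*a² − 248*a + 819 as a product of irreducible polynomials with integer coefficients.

(5*a + 7)*(5*a − 9)*(6*a − 13)

Among the possible rational roots, a = 9/5 is a root, giving the factor (5*a − 9) and quotient 30*a² − 23*a − 91.
The remaining quadratic factors as (6*a − 13)(5*a + 7).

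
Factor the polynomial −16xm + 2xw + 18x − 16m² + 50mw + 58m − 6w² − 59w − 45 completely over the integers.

Group: −8m(2x + 2m − 6w − 5) + (w + 9)(2x + 2m − 6w − 5); both groups contain (2x + 2m − 6w − 5).

−(2x + 2m − 6w − 5)(8m − w − 9)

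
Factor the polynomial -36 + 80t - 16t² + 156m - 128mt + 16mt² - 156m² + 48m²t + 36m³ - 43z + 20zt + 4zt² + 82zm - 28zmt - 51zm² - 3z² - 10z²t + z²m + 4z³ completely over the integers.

Group: z(4z² - 15zm - 10zt + 13z + 9m² + 12mt - 30m + 4t² - 20t + 9) + (4m - 4)(4z² - 15zm - 10zt + 13z + 9m² + 12mt - 30m + 4t² - 20t + 9); both groups contain (4z² - 15zm - 10zt + 13z + 9m² + 12mt - 30m + 4t² - 20t + 9), so (z + 4m - 4) is a factor with cofactor 4z² - 15zm - 10zt + 13z + 9m² + 12mt - 30m + 4t² - 20t + 9.
The cofactor groups again: 4z² - 15zm - 10zt + 13z + 9m² + 12mt - 30m + 4t² - 20t + 9 = z(4z - 3m - 2t + 9) + (-3m - 2t + 1)(4z - 3m - 2t + 9); both groups contain (4z - 3m - 2t + 9), giving (z - 3m - 2t + 1)(4z - 3m - 2t + 9).

(4z - 3m - 2t + 9)(z - 3m - 2t + 1)(z + 4m - 4)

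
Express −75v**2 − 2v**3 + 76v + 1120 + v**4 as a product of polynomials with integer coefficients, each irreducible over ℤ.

By the rational root theorem, v = −4 is a root, giving the factor (v + 4) and quotient v**3 − 6v**2 − 51v + 280.
Continuing, v = −7 is a root, so (v + 7) is a factor; dividing leaves v**2 − 13v + 40.
The remaining quadratic factors as (v − 8)(v − 5).

(v + 4)(v + 7)(v − 5)(v − 8)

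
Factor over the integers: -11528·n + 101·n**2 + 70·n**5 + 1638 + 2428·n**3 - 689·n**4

Among the possible rational roots, n = 7/2 is a root, giving the factor (2·n - 7) and quotient 35·n**4 - 222·n**3 + 437·n**2 + 1580·n - 234.
Continuing, n = 1/7 is a root, so (7·n - 1) is a factor; dividing leaves 5·n**3 - 31·n**2 + 58·n + 234.
Then n = -9/5 is a root, giving the factor (5·n + 9) and quotient n**2 - 8·n + 26.
The quadratic n**2 - 8·n + 26 has discriminant -40 < 0 and is irreducible over ℤ.

(2·n - 7)·(5·n + 9)·(7·n - 1)·(n**2 - 8·n + 26)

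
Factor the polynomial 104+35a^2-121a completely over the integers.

(5a-8)(7a-13)

Need a pair with product 35·104 = 3640 and sum -121: that's -65 and -56.
Split the middle term: 35a^2-65a - 56a+104 = 5a(7a-13) - 8(7a-13).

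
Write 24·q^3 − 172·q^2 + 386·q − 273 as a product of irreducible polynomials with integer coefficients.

Among the possible rational roots, q = 3/2 is a root, so (2·q − 3) divides it; the quotient is 12·q^2 − 68·q + 91.
The remaining quadratic factors as (6·q − 13)(2·q − 7).

(2·q − 3)·(2·q − 7)·(6·q − 13)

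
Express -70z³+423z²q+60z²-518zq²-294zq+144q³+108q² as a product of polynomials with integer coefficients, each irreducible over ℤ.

-(5z-2q)(7z-8q-6)(2z-9q)

Group: 5z(-14z²+79zq+12z-72q²-54q) - 2q(-14z²+79zq+12z-72q²-54q); both groups contain (-14z²+79zq+12z-72q²-54q), so (5z-2q) is a factor with cofactor -14z²+79zq+12z-72q²-54q.
The cofactor groups again: -14z²+79zq+12z-72q²-54q = -2z(7z-8q-6) + 9q(7z-8q-6); both groups contain (7z-8q-6), giving -(2z-9q)(7z-8q-6).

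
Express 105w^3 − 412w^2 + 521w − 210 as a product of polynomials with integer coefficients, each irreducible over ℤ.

Testing divisors of the constant over divisors of the leading coefficient, w = 5/3 is a root, giving the factor (3w − 5) and quotient 35w^2 − 79w + 42.
The remaining quadratic factors as (5w − 7)(7w − 6).

(3w − 5)(5w − 7)(7w − 6)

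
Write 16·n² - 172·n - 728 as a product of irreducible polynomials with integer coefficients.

Pull out the common factor 4, then factor the remaining trinomial.

4·(4·n + 13)·(n - 14)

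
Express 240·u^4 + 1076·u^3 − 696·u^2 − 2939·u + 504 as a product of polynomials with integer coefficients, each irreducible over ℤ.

(2·u + 9)·(4·u + 7)·(5·u − 8)·(6·u − 1)

Among the possible rational roots, u = 1/6 is a root, giving the factor (6·u − 1) and quotient 40·u^3 + 186·u^2 − 85·u − 504.
Then u = 8/5 is a root, so (5·u − 8) divides it; the quotient is 8·u^2 + 50·u + 63.
The remaining quadratic factors as (4·u + 7)(2·u + 9).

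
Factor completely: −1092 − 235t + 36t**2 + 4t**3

(2t + 7)(2t − 13)(t + 12)

By the rational root theorem, t = 13/2 is a root, so (2t − 13) is a factor; dividing leaves 2t**2 + 31t + 84.
The remaining quadratic factors as (t + 12)(2t + 7).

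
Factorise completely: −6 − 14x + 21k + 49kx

(7k − 2)(7x + 3)

Group as (49kx + 21k) + (−14x − 6) = 7k(7x + 3) − 2(7x + 3).
Both groups share the factor (7x + 3).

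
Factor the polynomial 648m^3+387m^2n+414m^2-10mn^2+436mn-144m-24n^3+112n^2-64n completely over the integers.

Group: 9m(72m^2+59mn-18m+12n^2-8n) + (-2n+8)(72m^2+59mn-18m+12n^2-8n); both groups contain (72m^2+59mn-18m+12n^2-8n), so (9m-2n+8) is a factor with cofactor 72m^2+59mn-18m+12n^2-8n.
The cofactor groups again: 72m^2+59mn-18m+12n^2-8n = 9m(8m+3n-2) + 4n(8m+3n-2); both groups contain (8m+3n-2), giving (9m+4n)(8m+3n-2).

(8m+3n-2)(9m+4n)(9m-2n+8)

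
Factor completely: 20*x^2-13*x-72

Need a pair with product 20·(-72) = -1440 and sum -13: that's 32 and -45.
Split the middle term: 20*x^2+32*x - 45*x-72 = 4*x*(5*x+8) - 9*(5*x+8).

(4*x-9)*(5*x+8)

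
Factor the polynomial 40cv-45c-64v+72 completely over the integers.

Group as (40cv-45c) + (-64v+72) = 5c(8v-9) - 8(8v-9).
Both groups share the factor (8v-9).

(5c-8)(8v-9)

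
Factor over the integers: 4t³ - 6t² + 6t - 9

(2t - 3)(2t² + 3)

Group as (4t³ + 6t) + (-6t² - 9) = 2t(2t² + 3) - 3(2t² + 3).
Both groups share the factor (2t² + 3).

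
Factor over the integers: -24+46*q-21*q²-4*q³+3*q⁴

Testing divisors of the constant over divisors of the leading coefficient, q = -3 is a root, so (q+3) divides it; the quotient is 3*q³-13*q²+18*q-8.
Next, q = 2 is a root, so (q-2) divides it; the quotient is 3*q²-7*q+4.
The remaining quadratic factors as (3*q-4)(q-1).

(3*q-4)*(q+3)*(q-1)*(q-2)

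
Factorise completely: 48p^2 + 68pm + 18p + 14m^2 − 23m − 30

Group: 8p(6p + 7m + 6) + (2m − 5)(6p + 7m + 6); both groups contain (6p + 7m + 6).

(8p + 2m − 5)(6p + 7m + 6)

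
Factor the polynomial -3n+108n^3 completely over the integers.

Pull out the common factor 3n; 36n^2-1 is a difference of squares.

3n(6n+1)(6n-1)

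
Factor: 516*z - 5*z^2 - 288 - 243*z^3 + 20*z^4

By the rational root theorem, z = 12 is a root, so (z - 12) divides it; the quotient is 20*z^3 - 3*z^2 - 41*z + 24.
Next, z = 1 is a root, giving the factor (z - 1) and quotient 20*z^2 + 17*z - 24.
The remaining quadratic factors as (5*z + 8)(4*z - 3).

(4*z - 3)*(5*z + 8)*(z - 1)*(z - 12)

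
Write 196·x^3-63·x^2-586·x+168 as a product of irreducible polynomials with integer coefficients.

Trying the rational-root candidates, x = 2/7 is a root, so (7·x-2) divides it; the quotient is 28·x^2-x-84.
The remaining quadratic factors as (4·x-7)(7·x+12).

(4·x-7)·(7·x+12)·(7·x-2)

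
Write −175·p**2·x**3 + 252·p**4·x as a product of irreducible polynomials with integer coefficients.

Pull out the common factor 7·p**2·x; 36·p**2 − 25·x**2 is a difference of squares.

7·p**2·x·(6·p + 5·x)·(6·p − 5·x)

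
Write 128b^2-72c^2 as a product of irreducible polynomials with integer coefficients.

8(4b+3c)(4b-3c)

Every term has a factor of 8. Then 16b^2-9c^2 = (4b)² − (3c)².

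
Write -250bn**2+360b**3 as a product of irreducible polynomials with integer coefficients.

10b(6b+5n)(6b-5n)

Every term has a factor of 10b. Then 36b**2-25n**2 = (6b)² − (5n)².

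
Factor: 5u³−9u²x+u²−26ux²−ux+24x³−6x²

(5u−4x+1)(u+2x)(u−3x)

Group: u(5u²+6ux+u−8x²+2x) − 3x(5u²+6ux+u−8x²+2x); both groups contain (5u²+6ux+u−8x²+2x), so (u−3x) is a factor with cofactor 5u²+6ux+u−8x²+2x.
The cofactor groups again: 5u²+6ux+u−8x²+2x = u(5u−4x+1) + 2x(5u−4x+1); both groups contain (5u−4x+1), giving (u+2x)(5u−4x+1).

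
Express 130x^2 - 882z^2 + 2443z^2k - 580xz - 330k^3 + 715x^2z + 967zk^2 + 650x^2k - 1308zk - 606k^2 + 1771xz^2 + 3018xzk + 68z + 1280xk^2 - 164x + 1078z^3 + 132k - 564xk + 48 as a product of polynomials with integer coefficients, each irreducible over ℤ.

Group: 11z(65x^2 + 161xz + 128xk - 82x + 98z^2 + 133zk - 98z - 33k^2 - 54k + 24) + (10k + 2)(65x^2 + 161xz + 128xk - 82x + 98z^2 + 133zk - 98z - 33k^2 - 54k + 24); both groups contain (65x^2 + 161xz + 128xk - 82x + 98z^2 + 133zk - 98z - 33k^2 - 54k + 24), so (11z + 10k + 2) is a factor with cofactor 65x^2 + 161xz + 128xk - 82x + 98z^2 + 133zk - 98z - 33k^2 - 54k + 24.
The cofactor groups again: 65x^2 + 161xz + 128xk - 82x + 98z^2 + 133zk - 98z - 33k^2 - 54k + 24 = 5x(13x + 14z - 3k - 6) + (7z + 11k - 4)(13x + 14z - 3k - 6); both groups contain (13x + 14z - 3k - 6), giving (5x + 7z + 11k - 4)(13x + 14z - 3k - 6).

(13x + 14z - 3k - 6)(11z + 10k + 2)(5x + 7z + 11k - 4)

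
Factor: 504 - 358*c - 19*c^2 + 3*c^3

(3*c - 4)*(c + 9)*(c - 14)

Trying the rational-root candidates, c = 14 is a root, giving the factor (c - 14) and quotient 3*c^2 + 23*c - 36.
The remaining quadratic factors as (3*c - 4)(c + 9).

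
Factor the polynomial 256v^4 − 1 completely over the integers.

(4v + 1)(4v − 1)(16v^2 + 1)

Write as (16v^2)² − (1)², then factor 16v^2 − 1 once more.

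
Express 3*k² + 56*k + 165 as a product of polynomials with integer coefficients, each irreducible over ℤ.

Need a pair with product 3·165 = 495 and sum 56: that's 45 and 11.
Split the middle term: 3*k² + 45*k + 11*k + 165 = 3*k*(k + 15) + 11*(k + 15).

(3*k + 11)*(k + 15)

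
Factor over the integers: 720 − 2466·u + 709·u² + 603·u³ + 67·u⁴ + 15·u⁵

By the rational root theorem, u = 1/3 is a root, so (3·u − 1) is a factor; dividing leaves 5·u⁴ + 24·u³ + 209·u² + 306·u − 720.
Next, u = 6/5 is a root, so (5·u − 6) is a factor; dividing leaves u³ + 6·u² + 49·u + 120.
Then u = −3 is a root, so (u + 3) divides it; the quotient is u² + 3·u + 40.
The quadratic u² + 3·u + 40 has discriminant −151 < 0 and is irreducible over ℤ.

(3·u − 1)·(5·u − 6)·(u + 3)·(u² + 3·u + 40)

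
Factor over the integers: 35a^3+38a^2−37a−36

(5a+4)(7a+9)(a−1)

Trying the rational-root candidates, a = −4/5 is a root, so (5a+4) divides it; the quotient is 7a^2+2a−9.
The remaining quadratic factors as (a−1)(7a+9).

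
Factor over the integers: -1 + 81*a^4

(3*a + 1)*(3*a - 1)*(9*a^2 + 1)

(3*a)⁴ − (1)⁴ = ((3*a)² − (1)²)((3*a)² + (1)²); the first factor splits again, the second (9*a^2 + 1) is irreducible.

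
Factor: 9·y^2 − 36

Pull out the common factor 9; y^2 − 4 is a difference of squares.

9·(y + 2)·(y − 2)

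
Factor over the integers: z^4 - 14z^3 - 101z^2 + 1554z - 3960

(z + 11)(z - 15)(z - 4)(z - 6)

By the rational root theorem, z = 15 is a root, giving the factor (z - 15) and quotient z^3 + z^2 - 86z + 264.
Continuing, z = 6 is a root, so (z - 6) divides it; the quotient is z^2 + 7z - 44.
The remaining quadratic factors as (z + 11)(z - 4).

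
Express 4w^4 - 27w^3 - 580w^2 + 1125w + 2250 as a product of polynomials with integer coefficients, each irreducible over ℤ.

(4w + 5)(w + 10)(w - 15)(w - 3)

Among the possible rational roots, w = -10 is a root, so (w + 10) is a factor; dividing leaves 4w^3 - 67w^2 + 90w + 225.
Continuing, w = 3 is a root, so (w - 3) is a factor; dividing leaves 4w^2 - 55w - 75.
The remaining quadratic factors as (4w + 5)(w - 15).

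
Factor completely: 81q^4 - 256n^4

(3q - 4n)(3q + 4n)(9q^2 + 16n^2)

Write as (9q^2)² − (16n^2)², then factor 9q^2 - 16n^2 once more.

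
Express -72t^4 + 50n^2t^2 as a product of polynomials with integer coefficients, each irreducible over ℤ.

2t^2(5n + 6t)(5n - 6t)

Factor out 2t^2, leaving 25n^2 - 36t^2, which is a difference of two squares.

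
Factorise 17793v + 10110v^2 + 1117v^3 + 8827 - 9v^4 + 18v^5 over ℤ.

By the rational root theorem, v = -7/6 is a root, so (6v + 7) is a factor; dividing leaves 3v^4 - 5v^3 + 192v^2 + 1461v + 1261.
Next, v = -1 is a root, so (v + 1) divides it; the quotient is 3v^3 - 8v^2 + 200v + 1261.
Next, v = -13/3 is a root, so (3v + 13) is a factor; dividing leaves v^2 - 7v + 97.
The quadratic v^2 - 7v + 97 has discriminant -339 < 0 and is irreducible over ℤ.

(3v + 13)(6v + 7)(v + 1)(v^2 - 7v + 97)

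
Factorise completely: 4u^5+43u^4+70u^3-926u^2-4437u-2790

(4u+3)(u+6)(u-5)(u^2+9u+31)

Among the possible rational roots, u = -3/4 is a root, giving the factor (4u+3) and quotient u^4+10u^3+10u^2-239u-930.
Next, u = -6 is a root, giving the factor (u+6) and quotient u^3+4u^2-14u-155.
Then u = 5 is a root, giving the factor (u-5) and quotient u^2+9u+31.
The quadratic u^2+9u+31 has discriminant -43 < 0 and is irreducible over ℤ.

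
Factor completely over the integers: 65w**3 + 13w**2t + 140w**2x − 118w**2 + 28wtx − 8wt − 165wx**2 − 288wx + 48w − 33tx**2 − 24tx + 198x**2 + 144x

Group: 13w(5w**2 + wt + 15wx − 6w + 3tx − 18x) + (−11x − 8)(5w**2 + wt + 15wx − 6w + 3tx − 18x); both groups contain (5w**2 + wt + 15wx − 6w + 3tx − 18x), so (13w − 11x − 8) is a factor with cofactor 5w**2 + wt + 15wx − 6w + 3tx − 18x.
The cofactor groups again: 5w**2 + wt + 15wx − 6w + 3tx − 18x = w(5w + t − 6) + 3x(5w + t − 6); both groups contain (5w + t − 6), giving (w + 3x)(5w + t − 6).

(13w − 11x − 8)(5w + t − 6)(w + 3x)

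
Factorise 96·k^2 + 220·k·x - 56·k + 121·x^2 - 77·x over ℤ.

(12·k + 11·x - 7)·(8·k + 11·x)

Group: 12·k·(8·k + 11·x) + (11·x - 7)·(8·k + 11·x); both groups contain (8·k + 11·x).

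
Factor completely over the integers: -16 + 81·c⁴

(3·c + 2)·(3·c - 2)·(9·c² + 4)

(3·c)⁴ − (2)⁴ = ((3·c)² − (2)²)((3·c)² + (2)²); the first factor splits again, the second (9·c² + 4) is irreducible.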